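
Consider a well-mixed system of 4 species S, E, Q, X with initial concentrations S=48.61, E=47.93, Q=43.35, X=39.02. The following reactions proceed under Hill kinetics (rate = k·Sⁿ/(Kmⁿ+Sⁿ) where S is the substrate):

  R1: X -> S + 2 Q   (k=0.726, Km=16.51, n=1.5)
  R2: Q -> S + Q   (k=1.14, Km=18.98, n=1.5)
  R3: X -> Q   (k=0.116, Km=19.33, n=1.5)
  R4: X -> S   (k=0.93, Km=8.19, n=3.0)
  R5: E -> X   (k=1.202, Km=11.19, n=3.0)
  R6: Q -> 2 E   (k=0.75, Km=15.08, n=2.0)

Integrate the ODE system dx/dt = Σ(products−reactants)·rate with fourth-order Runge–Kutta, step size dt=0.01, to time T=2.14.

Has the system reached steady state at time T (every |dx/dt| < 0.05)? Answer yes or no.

RK4 with dt=0.01: 214 steps to T=2.14. Trajectory (selected grid times):
t=0.00: S=48.61 E=47.93 Q=43.35 X=39.02
t=0.24: S=49.18 E=47.97 Q=43.48 X=38.93
t=0.48: S=49.75 E=48.00 Q=43.62 X=38.83
t=0.71: S=50.30 E=48.04 Q=43.74 X=38.74
t=0.95: S=50.87 E=48.08 Q=43.88 X=38.65
t=1.19: S=51.44 E=48.11 Q=44.01 X=38.56
t=1.43: S=52.01 E=48.15 Q=44.14 X=38.47
t=1.66: S=52.55 E=48.19 Q=44.26 X=38.38
t=1.90: S=53.12 E=48.22 Q=44.40 X=38.28
t=2.14: S=53.70 E=48.26 Q=44.53 X=38.19
Rates at T: R1=0.5653, R2=0.8918, R3=0.0853, R4=0.9209, R5=1.1872, R6=0.6728
dx/dt at T (Σ net stoichiometry × rate): S=+2.3780, E=+0.1584, Q=+0.5431, X=-0.3843
Largest |dx/dt| is |+2.3780| (S) ≥ 0.05 → not steady.

Steady state at T: no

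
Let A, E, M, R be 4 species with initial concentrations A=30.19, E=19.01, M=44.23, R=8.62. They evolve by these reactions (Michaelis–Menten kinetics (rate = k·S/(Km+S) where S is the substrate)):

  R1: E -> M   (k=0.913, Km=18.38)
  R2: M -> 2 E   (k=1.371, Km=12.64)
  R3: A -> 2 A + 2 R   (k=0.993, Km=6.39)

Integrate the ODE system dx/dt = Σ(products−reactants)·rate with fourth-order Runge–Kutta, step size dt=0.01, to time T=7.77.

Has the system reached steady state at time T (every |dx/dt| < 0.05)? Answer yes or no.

Steady state at T: no

RK4 with dt=0.01: 777 steps to T=7.77. Trajectory (selected grid times):
t=0.00: A=30.19 E=19.01 M=44.23 R=8.62
t=0.86: A=30.90 E=20.44 M=43.72 R=10.03
t=1.73: A=31.61 E=21.86 M=43.22 R=11.47
t=2.59: A=32.33 E=23.25 M=42.74 R=12.89
t=3.45: A=33.04 E=24.62 M=42.28 R=14.32
t=4.32: A=33.76 E=26.00 M=41.82 R=15.77
t=5.18: A=34.48 E=27.34 M=41.38 R=17.21
t=6.04: A=35.21 E=28.67 M=40.95 R=18.65
t=6.91: A=35.94 E=30.00 M=40.53 R=20.12
t=7.77: A=36.66 E=31.31 M=40.12 R=21.57
Rates at T: R1=0.5753, R2=1.0426, R3=0.8456
dx/dt at T (Σ net stoichiometry × rate): A=+0.8456, E=+1.5099, M=-0.4673, R=+1.6912
Largest |dx/dt| is |+1.6912| (R) ≥ 0.05 → not steady.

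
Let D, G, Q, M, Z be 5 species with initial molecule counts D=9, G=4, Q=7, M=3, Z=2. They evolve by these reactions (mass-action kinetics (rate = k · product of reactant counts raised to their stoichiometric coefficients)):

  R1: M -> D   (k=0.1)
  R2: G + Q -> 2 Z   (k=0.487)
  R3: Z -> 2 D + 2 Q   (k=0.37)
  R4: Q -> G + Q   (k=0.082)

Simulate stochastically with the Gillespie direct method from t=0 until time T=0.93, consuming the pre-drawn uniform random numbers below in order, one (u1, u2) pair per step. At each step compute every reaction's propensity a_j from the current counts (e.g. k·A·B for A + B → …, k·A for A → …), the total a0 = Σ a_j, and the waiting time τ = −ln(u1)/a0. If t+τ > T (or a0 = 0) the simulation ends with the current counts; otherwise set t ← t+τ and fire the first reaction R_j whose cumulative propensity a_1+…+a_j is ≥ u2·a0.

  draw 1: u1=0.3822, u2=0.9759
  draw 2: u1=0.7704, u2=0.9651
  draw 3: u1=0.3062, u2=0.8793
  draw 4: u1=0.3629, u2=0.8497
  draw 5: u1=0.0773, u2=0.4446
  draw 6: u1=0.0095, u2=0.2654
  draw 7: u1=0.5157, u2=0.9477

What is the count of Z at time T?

t=0.000: D=9 G=4 Q=7 M=3 Z=2
Draw 1: a1=0.300, a2=13.636, a3=0.740, a4=0.574, a0=15.250; τ=−ln(0.3822)/15.250=0.063 → t=0.063; u2·a0=0.9759·15.250=14.882; a1+…+a3=14.676 < 14.882 ≤ a1+…+a4=15.250 → R4 fires; D=9 G=5 Q=7 M=3 Z=2
Draw 2: a1=0.300, a2=17.045, a3=0.740, a4=0.574, a0=18.659; τ=−ln(0.7704)/18.659=0.014 → t=0.077; u2·a0=0.9651·18.659=18.008; a1+a2=17.345 < 18.008 ≤ a1+…+a3=18.085 → R3 fires; D=11 G=5 Q=9 M=3 Z=1
Draw 3: a1=0.300, a2=21.915, a3=0.370, a4=0.738, a0=23.323; τ=−ln(0.3062)/23.323=0.051 → t=0.128; u2·a0=0.8793·23.323=20.508; a1=0.300 < 20.508 ≤ a1+a2=22.215 → R2 fires; D=11 G=4 Q=8 M=3 Z=3
Draw 4: a1=0.300, a2=15.584, a3=1.110, a4=0.656, a0=17.650; τ=−ln(0.3629)/17.650=0.057 → t=0.185; u2·a0=0.8497·17.650=14.997; a1=0.300 < 14.997 ≤ a1+a2=15.884 → R2 fires; D=11 G=3 Q=7 M=3 Z=5
Draw 5: a1=0.300, a2=10.227, a3=1.850, a4=0.574, a0=12.951; τ=−ln(0.0773)/12.951=0.198 → t=0.383; u2·a0=0.4446·12.951=5.758; a1=0.300 < 5.758 ≤ a1+a2=10.527 → R2 fires; D=11 G=2 Q=6 M=3 Z=7
Draw 6: a1=0.300, a2=5.844, a3=2.590, a4=0.492, a0=9.226; τ=−ln(0.0095)/9.226=0.505 → t=0.888; u2·a0=0.2654·9.226=2.449; a1=0.300 < 2.449 ≤ a1+a2=6.144 → R2 fires; D=11 G=1 Q=5 M=3 Z=9
Draw 7: a1=0.300, a2=2.435, a3=3.330, a4=0.410, a0=6.475; τ=−ln(0.5157)/6.475=0.102 → t=0.990 > T=0.93: stop.
Read off Z at T=0.93: 9

Z at T = 9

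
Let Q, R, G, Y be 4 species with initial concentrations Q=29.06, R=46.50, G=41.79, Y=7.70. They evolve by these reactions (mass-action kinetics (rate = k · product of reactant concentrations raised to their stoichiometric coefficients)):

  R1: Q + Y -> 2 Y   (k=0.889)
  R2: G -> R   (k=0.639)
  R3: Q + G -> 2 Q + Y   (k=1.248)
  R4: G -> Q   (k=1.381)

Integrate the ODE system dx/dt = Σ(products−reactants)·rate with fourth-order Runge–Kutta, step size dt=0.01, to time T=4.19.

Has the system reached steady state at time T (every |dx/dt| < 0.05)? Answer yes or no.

Steady state at T: yes

RK4 with dt=0.01: 419 steps to T=4.19. Trajectory (selected grid times):
t=0.00: Q=29.06 R=46.50 G=41.79 Y=7.70
t=0.47: Q=0.04 R=48.23 G=2.74 Y=107.63
t=0.93: Q=0.02 R=48.75 G=1.06 Y=108.83
t=1.40: Q=0.01 R=48.96 G=0.41 Y=109.30
t=1.86: Q=0.00 R=49.03 G=0.16 Y=109.47
t=2.33: Q=0.00 R=49.06 G=0.06 Y=109.54
t=2.79: Q=0.00 R=49.08 G=0.02 Y=109.57
t=3.26: Q=0.00 R=49.08 G=0.01 Y=109.58
t=3.72: Q=0.00 R=49.08 G=0.00 Y=109.58
t=4.19: Q=0.00 R=49.08 G=0.00 Y=109.58
Rates at T: R1=0.0021, R2=0.0009, R3=0.0000, R4=0.0020
dx/dt at T (Σ net stoichiometry × rate): Q=-0.0000, R=+0.0009, G=-0.0029, Y=+0.0021
Largest |dx/dt| is |-0.0029| (G) < 0.05 → steady.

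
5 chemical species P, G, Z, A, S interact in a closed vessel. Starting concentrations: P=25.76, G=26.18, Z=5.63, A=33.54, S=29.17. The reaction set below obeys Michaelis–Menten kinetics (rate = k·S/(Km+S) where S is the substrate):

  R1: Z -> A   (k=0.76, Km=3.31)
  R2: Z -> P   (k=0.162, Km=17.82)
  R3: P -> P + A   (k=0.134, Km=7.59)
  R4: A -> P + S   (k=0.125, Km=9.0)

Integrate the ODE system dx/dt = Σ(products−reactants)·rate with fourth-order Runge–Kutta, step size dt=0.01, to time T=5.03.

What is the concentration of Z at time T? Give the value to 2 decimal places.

Z at T = 3.30

RK4 with dt=0.01: 503 steps to T=5.03. Trajectory (selected grid times):
t=0.00: P=25.76 G=26.18 Z=5.63 A=33.54 S=29.17
t=0.56: P=25.84 G=26.18 Z=5.34 A=33.81 S=29.23
t=1.12: P=25.91 G=26.18 Z=5.06 A=34.07 S=29.28
t=1.68: P=25.99 G=26.18 Z=4.79 A=34.33 S=29.34
t=2.24: P=26.06 G=26.18 Z=4.52 A=34.58 S=29.39
t=2.79: P=26.13 G=26.18 Z=4.27 A=34.82 S=29.45
t=3.35: P=26.21 G=26.18 Z=4.01 A=35.06 S=29.50
t=3.91: P=26.28 G=26.18 Z=3.77 A=35.29 S=29.56
t=4.47: P=26.35 G=26.18 Z=3.53 A=35.52 S=29.61
t=5.03: P=26.42 G=26.18 Z=3.30 A=35.74 S=29.67
Read off Z at T=5.03: 3.30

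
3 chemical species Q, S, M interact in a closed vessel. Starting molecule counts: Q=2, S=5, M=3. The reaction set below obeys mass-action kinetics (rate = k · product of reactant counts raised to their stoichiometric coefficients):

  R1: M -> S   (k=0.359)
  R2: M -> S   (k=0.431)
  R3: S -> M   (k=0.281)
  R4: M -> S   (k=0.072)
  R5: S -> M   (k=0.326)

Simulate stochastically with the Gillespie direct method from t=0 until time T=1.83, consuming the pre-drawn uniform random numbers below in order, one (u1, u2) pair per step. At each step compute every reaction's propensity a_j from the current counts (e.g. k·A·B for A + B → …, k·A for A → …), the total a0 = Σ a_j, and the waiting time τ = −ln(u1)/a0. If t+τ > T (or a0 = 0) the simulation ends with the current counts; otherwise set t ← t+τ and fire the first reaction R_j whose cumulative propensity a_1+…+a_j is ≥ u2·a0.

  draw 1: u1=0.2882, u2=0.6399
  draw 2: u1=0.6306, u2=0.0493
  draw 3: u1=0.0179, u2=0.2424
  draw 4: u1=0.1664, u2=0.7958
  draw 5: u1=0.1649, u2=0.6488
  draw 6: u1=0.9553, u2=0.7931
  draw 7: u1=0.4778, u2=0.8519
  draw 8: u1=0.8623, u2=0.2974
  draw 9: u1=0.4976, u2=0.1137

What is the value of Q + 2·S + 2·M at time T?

Check how each reaction changes W = Q + 2·S + 2·M (weight of products minus weight of reactants):
R1: M -> S: (2·1) − (2·1) = 2 − 2 = 0
R2: M -> S: (2·1) − (2·1) = 2 − 2 = 0
R3: S -> M: (2·1) − (2·1) = 2 − 2 = 0
R4: M -> S: (2·1) − (2·1) = 2 − 2 = 0
R5: S -> M: (2·1) − (2·1) = 2 − 2 = 0
Every reaction leaves W unchanged, so W is conserved and no simulation is needed: W(T) = W(0) = 2 + 2·5 + 2·3 = 18

Value at T = 18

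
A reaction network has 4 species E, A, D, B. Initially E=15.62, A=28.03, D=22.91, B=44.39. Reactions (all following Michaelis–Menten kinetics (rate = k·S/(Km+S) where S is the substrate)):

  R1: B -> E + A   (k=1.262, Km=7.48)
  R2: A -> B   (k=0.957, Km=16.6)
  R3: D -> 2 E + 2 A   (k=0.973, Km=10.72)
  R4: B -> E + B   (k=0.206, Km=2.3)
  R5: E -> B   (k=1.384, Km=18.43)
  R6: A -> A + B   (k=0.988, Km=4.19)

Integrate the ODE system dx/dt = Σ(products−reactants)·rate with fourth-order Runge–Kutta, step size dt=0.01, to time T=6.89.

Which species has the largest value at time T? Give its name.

Dominant species at T: B

RK4 with dt=0.01: 689 steps to T=6.89. Trajectory (selected grid times):
t=0.00: E=15.62 A=28.03 D=22.91 B=44.39
t=0.77: E=17.12 A=29.41 D=22.40 B=45.19
t=1.53: E=18.57 A=30.76 D=21.90 B=46.01
t=2.30: E=20.02 A=32.12 D=21.40 B=46.87
t=3.06: E=21.42 A=33.45 D=20.91 B=47.75
t=3.83: E=22.82 A=34.78 D=20.42 B=48.66
t=4.59: E=24.18 A=36.08 D=19.94 B=49.59
t=5.36: E=25.53 A=37.39 D=19.45 B=50.54
t=6.12: E=26.85 A=38.67 D=18.98 B=51.51
t=6.89: E=28.17 A=39.96 D=18.50 B=52.50
At T=6.89: E=28.17 A=39.96 D=18.50 B=52.50; the largest is B.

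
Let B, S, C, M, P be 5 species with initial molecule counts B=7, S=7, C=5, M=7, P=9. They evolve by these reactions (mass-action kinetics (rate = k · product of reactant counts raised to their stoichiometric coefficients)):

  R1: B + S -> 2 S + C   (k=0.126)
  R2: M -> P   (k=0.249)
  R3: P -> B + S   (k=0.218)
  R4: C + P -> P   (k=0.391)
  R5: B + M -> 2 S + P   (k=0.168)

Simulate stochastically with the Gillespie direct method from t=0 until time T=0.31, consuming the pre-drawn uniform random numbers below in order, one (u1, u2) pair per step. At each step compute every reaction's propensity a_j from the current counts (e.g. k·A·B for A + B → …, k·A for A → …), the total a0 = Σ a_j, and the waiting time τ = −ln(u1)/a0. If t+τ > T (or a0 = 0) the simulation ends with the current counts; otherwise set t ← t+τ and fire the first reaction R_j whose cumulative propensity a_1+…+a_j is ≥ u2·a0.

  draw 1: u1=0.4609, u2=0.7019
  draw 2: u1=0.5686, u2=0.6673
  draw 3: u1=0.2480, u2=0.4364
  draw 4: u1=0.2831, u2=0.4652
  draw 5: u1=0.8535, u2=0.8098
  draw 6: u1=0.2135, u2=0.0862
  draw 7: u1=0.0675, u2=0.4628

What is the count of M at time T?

t=0.000: B=7 S=7 C=5 M=7 P=9
Draw 1: a1=6.174, a2=1.743, a3=1.962, a4=17.595, a5=8.232, a0=35.706; τ=−ln(0.4609)/35.706=0.022 → t=0.022; u2·a0=0.7019·35.706=25.062; a1+…+a3=9.879 < 25.062 ≤ a1+…+a4=27.474 → R4 fires; B=7 S=7 C=4 M=7 P=9
Draw 2: a1=6.174, a2=1.743, a3=1.962, a4=14.076, a5=8.232, a0=32.187; τ=−ln(0.5686)/32.187=0.018 → t=0.039; u2·a0=0.6673·32.187=21.478; a1+…+a3=9.879 < 21.478 ≤ a1+…+a4=23.955 → R4 fires; B=7 S=7 C=3 M=7 P=9
Draw 3: a1=6.174, a2=1.743, a3=1.962, a4=10.557, a5=8.232, a0=28.668; τ=−ln(0.2480)/28.668=0.049 → t=0.088; u2·a0=0.4364·28.668=12.511; a1+…+a3=9.879 < 12.511 ≤ a1+…+a4=20.436 → R4 fires; B=7 S=7 C=2 M=7 P=9
Draw 4: a1=6.174, a2=1.743, a3=1.962, a4=7.038, a5=8.232, a0=25.149; τ=−ln(0.2831)/25.149=0.050 → t=0.138; u2·a0=0.4652·25.149=11.699; a1+…+a3=9.879 < 11.699 ≤ a1+…+a4=16.917 → R4 fires; B=7 S=7 C=1 M=7 P=9
Draw 5: a1=6.174, a2=1.743, a3=1.962, a4=3.519, a5=8.232, a0=21.630; τ=−ln(0.8535)/21.630=0.007 → t=0.145; u2·a0=0.8098·21.630=17.516; a1+…+a4=13.398 < 17.516 ≤ a1+…+a5=21.630 → R5 fires; B=6 S=9 C=1 M=6 P=10
Draw 6: a1=6.804, a2=1.494, a3=2.180, a4=3.910, a5=6.048, a0=20.436; τ=−ln(0.2135)/20.436=0.076 → t=0.221; u2·a0=0.0862·20.436=1.762 ≤ a1=6.804 → R1 fires; B=5 S=10 C=2 M=6 P=10
Draw 7: a1=6.300, a2=1.494, a3=2.180, a4=7.820, a5=5.040, a0=22.834; τ=−ln(0.0675)/22.834=0.118 → t=0.339 > T=0.31: stop.
Read off M at T=0.31: 6

M at T = 6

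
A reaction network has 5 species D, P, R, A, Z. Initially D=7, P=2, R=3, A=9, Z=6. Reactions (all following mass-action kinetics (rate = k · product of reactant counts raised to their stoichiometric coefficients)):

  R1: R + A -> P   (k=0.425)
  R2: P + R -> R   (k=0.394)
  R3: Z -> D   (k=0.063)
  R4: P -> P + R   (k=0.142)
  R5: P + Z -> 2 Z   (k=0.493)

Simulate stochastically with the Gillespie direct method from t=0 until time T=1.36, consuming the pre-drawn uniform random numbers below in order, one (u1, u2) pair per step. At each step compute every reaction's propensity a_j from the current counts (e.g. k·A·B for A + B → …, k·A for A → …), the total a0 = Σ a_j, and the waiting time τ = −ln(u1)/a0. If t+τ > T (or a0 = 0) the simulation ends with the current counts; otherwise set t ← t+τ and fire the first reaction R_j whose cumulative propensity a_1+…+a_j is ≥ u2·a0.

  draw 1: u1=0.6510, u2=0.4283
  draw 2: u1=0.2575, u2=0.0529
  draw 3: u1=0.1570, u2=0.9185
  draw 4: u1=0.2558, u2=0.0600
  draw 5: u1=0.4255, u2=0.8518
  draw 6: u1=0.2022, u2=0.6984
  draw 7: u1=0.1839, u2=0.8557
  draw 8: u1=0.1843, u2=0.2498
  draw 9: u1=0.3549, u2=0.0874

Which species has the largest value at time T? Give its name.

Dominant species at T: Z

t=0.000: D=7 P=2 R=3 A=9 Z=6
Draw 1: a1=11.475, a2=2.364, a3=0.378, a4=0.284, a5=5.916, a0=20.417; τ=−ln(0.6510)/20.417=0.021 → t=0.021; u2·a0=0.4283·20.417=8.745 ≤ a1=11.475 → R1 fires; D=7 P=3 R=2 A=8 Z=6
Draw 2: a1=6.800, a2=2.364, a3=0.378, a4=0.426, a5=8.874, a0=18.842; τ=−ln(0.2575)/18.842=0.072 → t=0.093; u2·a0=0.0529·18.842=0.997 ≤ a1=6.800 → R1 fires; D=7 P=4 R=1 A=7 Z=6
Draw 3: a1=2.975, a2=1.576, a3=0.378, a4=0.568, a5=11.832, a0=17.329; τ=−ln(0.1570)/17.329=0.107 → t=0.200; u2·a0=0.9185·17.329=15.917; a1+…+a4=5.497 < 15.917 ≤ a1+…+a5=17.329 → R5 fires; D=7 P=3 R=1 A=7 Z=7
Draw 4: a1=2.975, a2=1.182, a3=0.441, a4=0.426, a5=10.353, a0=15.377; τ=−ln(0.2558)/15.377=0.089 → t=0.289; u2·a0=0.0600·15.377=0.923 ≤ a1=2.975 → R1 fires; D=7 P=4 R=0 A=6 Z=7
Draw 5: a1=0.000, a2=0.000, a3=0.441, a4=0.568, a5=13.804, a0=14.813; τ=−ln(0.4255)/14.813=0.058 → t=0.346; u2·a0=0.8518·14.813=12.618; a1+…+a4=1.009 < 12.618 ≤ a1+…+a5=14.813 → R5 fires; D=7 P=3 R=0 A=6 Z=8
Draw 6: a1=0.000, a2=0.000, a3=0.504, a4=0.426, a5=11.832, a0=12.762; τ=−ln(0.2022)/12.762=0.125 → t=0.471; u2·a0=0.6984·12.762=8.913; a1+…+a4=0.930 < 8.913 ≤ a1+…+a5=12.762 → R5 fires; D=7 P=2 R=0 A=6 Z=9
Draw 7: a1=0.000, a2=0.000, a3=0.567, a4=0.284, a5=8.874, a0=9.725; τ=−ln(0.1839)/9.725=0.174 → t=0.646; u2·a0=0.8557·9.725=8.322; a1+…+a4=0.851 < 8.322 ≤ a1+…+a5=9.725 → R5 fires; D=7 P=1 R=0 A=6 Z=10
Draw 8: a1=0.000, a2=0.000, a3=0.630, a4=0.142, a5=4.930, a0=5.702; τ=−ln(0.1843)/5.702=0.297 → t=0.942; u2·a0=0.2498·5.702=1.424; a1+…+a4=0.772 < 1.424 ≤ a1+…+a5=5.702 → R5 fires; D=7 P=0 R=0 A=6 Z=11
Draw 9: a1=0.000, a2=0.000, a3=0.693, a4=0.000, a5=0.000, a0=0.693; τ=−ln(0.3549)/0.693=1.495 → t=2.437 > T=1.36: stop.
At T=1.36: D=7 P=0 R=0 A=6 Z=11; the largest is Z.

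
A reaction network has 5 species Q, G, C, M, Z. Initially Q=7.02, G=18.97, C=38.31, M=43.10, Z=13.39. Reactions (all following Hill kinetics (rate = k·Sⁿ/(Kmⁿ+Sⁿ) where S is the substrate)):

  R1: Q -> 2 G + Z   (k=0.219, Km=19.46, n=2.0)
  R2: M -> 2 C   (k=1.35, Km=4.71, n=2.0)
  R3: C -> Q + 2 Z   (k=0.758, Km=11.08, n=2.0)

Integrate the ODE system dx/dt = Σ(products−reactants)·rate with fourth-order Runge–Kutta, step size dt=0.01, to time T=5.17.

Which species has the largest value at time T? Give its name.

Dominant species at T: C

RK4 with dt=0.01: 517 steps to T=5.17. Trajectory (selected grid times):
t=0.00: Q=7.02 G=18.97 C=38.31 M=43.10 Z=13.39
t=0.57: Q=7.40 G=19.00 C=39.43 M=42.34 Z=14.20
t=1.15: Q=7.80 G=19.03 C=40.57 M=41.57 Z=15.04
t=1.72: Q=8.18 G=19.07 C=41.69 M=40.81 Z=15.86
t=2.30: Q=8.57 G=19.11 C=42.82 M=40.03 Z=16.70
t=2.87: Q=8.96 G=19.15 C=43.93 M=39.28 Z=17.54
t=3.45: Q=9.35 G=19.20 C=45.06 M=38.50 Z=18.39
t=4.02: Q=9.73 G=19.25 C=46.17 M=37.75 Z=19.23
t=4.60: Q=10.12 G=19.30 C=47.29 M=36.98 Z=20.09
t=5.17: Q=10.50 G=19.35 C=48.40 M=36.22 Z=20.93
At T=5.17: Q=10.50 G=19.35 C=48.40 M=36.22 Z=20.93; the largest is C.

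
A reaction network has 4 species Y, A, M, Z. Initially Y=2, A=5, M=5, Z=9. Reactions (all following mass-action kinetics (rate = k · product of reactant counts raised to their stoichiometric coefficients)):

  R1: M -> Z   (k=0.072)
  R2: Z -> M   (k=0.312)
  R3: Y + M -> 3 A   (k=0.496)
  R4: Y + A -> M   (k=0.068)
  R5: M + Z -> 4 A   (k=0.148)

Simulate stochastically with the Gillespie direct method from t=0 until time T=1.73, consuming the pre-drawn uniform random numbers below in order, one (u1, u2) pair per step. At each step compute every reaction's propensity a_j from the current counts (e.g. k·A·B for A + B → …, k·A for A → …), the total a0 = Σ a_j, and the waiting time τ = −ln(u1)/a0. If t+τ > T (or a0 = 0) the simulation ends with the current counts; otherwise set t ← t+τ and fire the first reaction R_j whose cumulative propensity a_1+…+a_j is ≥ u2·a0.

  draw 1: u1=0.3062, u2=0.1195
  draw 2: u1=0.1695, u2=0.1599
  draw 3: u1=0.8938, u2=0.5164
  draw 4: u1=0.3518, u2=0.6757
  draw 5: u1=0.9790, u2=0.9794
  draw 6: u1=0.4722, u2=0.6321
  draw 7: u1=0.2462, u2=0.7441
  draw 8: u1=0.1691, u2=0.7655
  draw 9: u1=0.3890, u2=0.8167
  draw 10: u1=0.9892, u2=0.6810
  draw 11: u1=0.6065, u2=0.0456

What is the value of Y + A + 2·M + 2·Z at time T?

Value at T = 35

Check how each reaction changes W = Y + A + 2·M + 2·Z (weight of products minus weight of reactants):
R1: M -> Z: (2·1) − (2·1) = 2 − 2 = 0
R2: Z -> M: (2·1) − (2·1) = 2 − 2 = 0
R3: Y + M -> 3 A: (1·3) − (1·1 + 2·1) = 3 − 3 = 0
R4: Y + A -> M: (2·1) − (1·1 + 1·1) = 2 − 2 = 0
R5: M + Z -> 4 A: (1·4) − (2·1 + 2·1) = 4 − 4 = 0
Every reaction leaves W unchanged, so W is conserved and no simulation is needed: W(T) = W(0) = 2 + 5 + 2·5 + 2·9 = 35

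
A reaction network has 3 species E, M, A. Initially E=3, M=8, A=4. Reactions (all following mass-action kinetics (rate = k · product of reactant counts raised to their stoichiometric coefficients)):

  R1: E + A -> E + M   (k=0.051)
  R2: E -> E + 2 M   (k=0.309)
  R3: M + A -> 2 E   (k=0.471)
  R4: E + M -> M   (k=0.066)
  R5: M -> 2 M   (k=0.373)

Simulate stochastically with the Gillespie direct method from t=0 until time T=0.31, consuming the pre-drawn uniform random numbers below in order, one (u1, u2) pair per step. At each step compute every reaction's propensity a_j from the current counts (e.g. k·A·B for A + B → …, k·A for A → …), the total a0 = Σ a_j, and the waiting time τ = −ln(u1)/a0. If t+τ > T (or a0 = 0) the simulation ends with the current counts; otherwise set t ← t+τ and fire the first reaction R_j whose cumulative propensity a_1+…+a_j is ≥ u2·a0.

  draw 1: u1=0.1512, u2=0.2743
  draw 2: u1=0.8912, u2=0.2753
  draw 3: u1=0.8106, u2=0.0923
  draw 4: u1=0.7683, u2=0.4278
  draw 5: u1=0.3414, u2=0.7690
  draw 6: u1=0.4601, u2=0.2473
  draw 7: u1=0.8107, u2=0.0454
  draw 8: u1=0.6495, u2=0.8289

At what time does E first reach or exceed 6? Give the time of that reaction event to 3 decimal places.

Threshold first reached at t = 0.096

t=0.000: E=3 M=8 A=4
Draw 1: a1=0.612, a2=0.927, a3=15.072, a4=1.584, a5=2.984, a0=21.179; τ=−ln(0.1512)/21.179=0.089 → t=0.089; u2·a0=0.2743·21.179=5.809; a1+a2=1.539 < 5.809 ≤ a1+…+a3=16.611 → R3 fires; E=5 M=7 A=3
Draw 2: a1=0.765, a2=1.545, a3=9.891, a4=2.310, a5=2.611, a0=17.122; τ=−ln(0.8912)/17.122=0.007 → t=0.096; u2·a0=0.2753·17.122=4.714; a1+a2=2.310 < 4.714 ≤ a1+…+a3=12.201 → R3 fires; E=7 M=6 A=2
Draw 3: a1=0.714, a2=2.163, a3=5.652, a4=2.772, a5=2.238, a0=13.539; τ=−ln(0.8106)/13.539=0.016 → t=0.111; u2·a0=0.0923·13.539=1.250; a1=0.714 < 1.250 ≤ a1+a2=2.877 → R2 fires; E=7 M=8 A=2
Draw 4: a1=0.714, a2=2.163, a3=7.536, a4=3.696, a5=2.984, a0=17.093; τ=−ln(0.7683)/17.093=0.015 → t=0.127; u2·a0=0.4278·17.093=7.312; a1+a2=2.877 < 7.312 ≤ a1+…+a3=10.413 → R3 fires; E=9 M=7 A=1
Draw 5: a1=0.459, a2=2.781, a3=3.297, a4=4.158, a5=2.611, a0=13.306; τ=−ln(0.3414)/13.306=0.081 → t=0.208; u2·a0=0.7690·13.306=10.232; a1+…+a3=6.537 < 10.232 ≤ a1+…+a4=10.695 → R4 fires; E=8 M=7 A=1
Draw 6: a1=0.408, a2=2.472, a3=3.297, a4=3.696, a5=2.611, a0=12.484; τ=−ln(0.4601)/12.484=0.062 → t=0.270; u2·a0=0.2473·12.484=3.087; a1+a2=2.880 < 3.087 ≤ a1+…+a3=6.177 → R3 fires; E=10 M=6 A=0
Draw 7: a1=0.000, a2=3.090, a3=0.000, a4=3.960, a5=2.238, a0=9.288; τ=−ln(0.8107)/9.288=0.023 → t=0.292; u2·a0=0.0454·9.288=0.422; a1=0.000 < 0.422 ≤ a1+a2=3.090 → R2 fires; E=10 M=8 A=0
Draw 8: a1=0.000, a2=3.090, a3=0.000, a4=5.280, a5=2.984, a0=11.354; τ=−ln(0.6495)/11.354=0.038 → t=0.330 > T=0.31: stop.
E first becomes ≥ 6 when it reaches 7 at the event at t=0.096.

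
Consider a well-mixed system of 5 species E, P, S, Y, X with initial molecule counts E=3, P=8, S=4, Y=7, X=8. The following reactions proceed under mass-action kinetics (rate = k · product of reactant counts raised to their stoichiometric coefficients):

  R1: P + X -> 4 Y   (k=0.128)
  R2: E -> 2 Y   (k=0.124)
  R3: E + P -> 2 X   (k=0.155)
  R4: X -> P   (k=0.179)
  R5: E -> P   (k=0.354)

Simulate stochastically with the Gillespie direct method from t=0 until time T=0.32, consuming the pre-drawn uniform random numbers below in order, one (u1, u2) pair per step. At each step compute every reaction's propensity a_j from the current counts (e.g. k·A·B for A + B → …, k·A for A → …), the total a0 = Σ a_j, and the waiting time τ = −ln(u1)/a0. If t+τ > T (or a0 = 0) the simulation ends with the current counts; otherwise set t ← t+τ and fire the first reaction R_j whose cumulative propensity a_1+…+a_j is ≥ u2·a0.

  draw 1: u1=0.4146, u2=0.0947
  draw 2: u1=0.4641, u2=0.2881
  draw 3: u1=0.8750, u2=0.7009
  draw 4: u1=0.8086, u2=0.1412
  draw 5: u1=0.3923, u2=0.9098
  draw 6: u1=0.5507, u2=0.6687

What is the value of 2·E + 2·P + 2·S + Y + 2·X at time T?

Value at T = 53

Check how each reaction changes W = 2·E + 2·P + 2·S + Y + 2·X (weight of products minus weight of reactants):
R1: P + X -> 4 Y: (1·4) − (2·1 + 2·1) = 4 − 4 = 0
R2: E -> 2 Y: (1·2) − (2·1) = 2 − 2 = 0
R3: E + P -> 2 X: (2·2) − (2·1 + 2·1) = 4 − 4 = 0
R4: X -> P: (2·1) − (2·1) = 2 − 2 = 0
R5: E -> P: (2·1) − (2·1) = 2 − 2 = 0
Every reaction leaves W unchanged, so W is conserved and no simulation is needed: W(T) = W(0) = 2·3 + 2·8 + 2·4 + 7 + 2·8 = 53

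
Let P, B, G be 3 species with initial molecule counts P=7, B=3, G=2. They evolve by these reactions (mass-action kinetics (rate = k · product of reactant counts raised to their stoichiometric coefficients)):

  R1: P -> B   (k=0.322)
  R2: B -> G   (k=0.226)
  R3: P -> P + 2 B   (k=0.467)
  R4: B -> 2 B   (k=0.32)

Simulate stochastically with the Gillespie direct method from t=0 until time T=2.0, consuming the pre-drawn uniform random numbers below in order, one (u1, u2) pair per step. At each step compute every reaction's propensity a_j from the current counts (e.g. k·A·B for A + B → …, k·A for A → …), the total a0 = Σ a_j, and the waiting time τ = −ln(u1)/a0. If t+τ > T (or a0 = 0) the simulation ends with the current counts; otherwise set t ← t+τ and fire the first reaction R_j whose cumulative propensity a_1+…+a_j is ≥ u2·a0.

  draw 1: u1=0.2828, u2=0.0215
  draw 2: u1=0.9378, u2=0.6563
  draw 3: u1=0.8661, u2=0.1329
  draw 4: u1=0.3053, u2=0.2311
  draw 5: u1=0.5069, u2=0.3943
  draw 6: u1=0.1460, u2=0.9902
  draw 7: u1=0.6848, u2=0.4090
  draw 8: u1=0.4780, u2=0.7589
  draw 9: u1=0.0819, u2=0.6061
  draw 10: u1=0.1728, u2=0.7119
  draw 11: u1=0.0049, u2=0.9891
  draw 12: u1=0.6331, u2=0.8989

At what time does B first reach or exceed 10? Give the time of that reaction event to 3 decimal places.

t=0.000: P=7 B=3 G=2
Draw 1: a1=2.254, a2=0.678, a3=3.269, a4=0.960, a0=7.161; τ=−ln(0.2828)/7.161=0.176 → t=0.176; u2·a0=0.0215·7.161=0.154 ≤ a1=2.254 → R1 fires; P=6 B=4 G=2
Draw 2: a1=1.932, a2=0.904, a3=2.802, a4=1.280, a0=6.918; τ=−ln(0.9378)/6.918=0.009 → t=0.186; u2·a0=0.6563·6.918=4.540; a1+a2=2.836 < 4.540 ≤ a1+…+a3=5.638 → R3 fires; P=6 B=6 G=2
Draw 3: a1=1.932, a2=1.356, a3=2.802, a4=1.920, a0=8.010; τ=−ln(0.8661)/8.010=0.018 → t=0.204; u2·a0=0.1329·8.010=1.065 ≤ a1=1.932 → R1 fires; P=5 B=7 G=2
Draw 4: a1=1.610, a2=1.582, a3=2.335, a4=2.240, a0=7.767; τ=−ln(0.3053)/7.767=0.153 → t=0.356; u2·a0=0.2311·7.767=1.795; a1=1.610 < 1.795 ≤ a1+a2=3.192 → R2 fires; P=5 B=6 G=3
Draw 5: a1=1.610, a2=1.356, a3=2.335, a4=1.920, a0=7.221; τ=−ln(0.5069)/7.221=0.094 → t=0.450; u2·a0=0.3943·7.221=2.847; a1=1.610 < 2.847 ≤ a1+a2=2.966 → R2 fires; P=5 B=5 G=4
Draw 6: a1=1.610, a2=1.130, a3=2.335, a4=1.600, a0=6.675; τ=−ln(0.1460)/6.675=0.288 → t=0.739; u2·a0=0.9902·6.675=6.610; a1+…+a3=5.075 < 6.610 ≤ a1+…+a4=6.675 → R4 fires; P=5 B=6 G=4
Draw 7: a1=1.610, a2=1.356, a3=2.335, a4=1.920, a0=7.221; τ=−ln(0.6848)/7.221=0.052 → t=0.791; u2·a0=0.4090·7.221=2.953; a1=1.610 < 2.953 ≤ a1+a2=2.966 → R2 fires; P=5 B=5 G=5
Draw 8: a1=1.610, a2=1.130, a3=2.335, a4=1.600, a0=6.675; τ=−ln(0.4780)/6.675=0.111 → t=0.902; u2·a0=0.7589·6.675=5.066; a1+a2=2.740 < 5.066 ≤ a1+…+a3=5.075 → R3 fires; P=5 B=7 G=5
Draw 9: a1=1.610, a2=1.582, a3=2.335, a4=2.240, a0=7.767; τ=−ln(0.0819)/7.767=0.322 → t=1.224; u2·a0=0.6061·7.767=4.708; a1+a2=3.192 < 4.708 ≤ a1+…+a3=5.527 → R3 fires; P=5 B=9 G=5
Draw 10: a1=1.610, a2=2.034, a3=2.335, a4=2.880, a0=8.859; τ=−ln(0.1728)/8.859=0.198 → t=1.422; u2·a0=0.7119·8.859=6.307; a1+…+a3=5.979 < 6.307 ≤ a1+…+a4=8.859 → R4 fires; P=5 B=10 G=5
Draw 11: a1=1.610, a2=2.260, a3=2.335, a4=3.200, a0=9.405; τ=−ln(0.0049)/9.405=0.565 → t=1.988; u2·a0=0.9891·9.405=9.302; a1+…+a3=6.205 < 9.302 ≤ a1+…+a4=9.405 → R4 fires; P=5 B=11 G=5
Draw 12: a1=1.610, a2=2.486, a3=2.335, a4=3.520, a0=9.951; τ=−ln(0.6331)/9.951=0.046 → t=2.034 > T=2.0: stop.
B first becomes ≥ 10 when it reaches 10 at the event at t=1.422.

Threshold first reached at t = 1.422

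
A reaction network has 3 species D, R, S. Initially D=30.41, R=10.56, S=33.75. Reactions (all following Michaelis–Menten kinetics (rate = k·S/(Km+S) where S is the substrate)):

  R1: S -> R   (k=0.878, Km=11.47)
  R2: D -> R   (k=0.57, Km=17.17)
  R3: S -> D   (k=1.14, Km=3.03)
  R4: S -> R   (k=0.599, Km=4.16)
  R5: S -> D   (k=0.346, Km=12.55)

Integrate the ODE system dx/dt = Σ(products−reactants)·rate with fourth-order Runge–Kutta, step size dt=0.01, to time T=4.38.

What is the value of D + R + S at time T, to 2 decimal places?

Value at T = 74.72

Check how each reaction changes W = D + R + S (weight of products minus weight of reactants):
R1: S -> R: (1·1) − (1·1) = 1 − 1 = 0
R2: D -> R: (1·1) − (1·1) = 1 − 1 = 0
R3: S -> D: (1·1) − (1·1) = 1 − 1 = 0
R4: S -> R: (1·1) − (1·1) = 1 − 1 = 0
R5: S -> D: (1·1) − (1·1) = 1 − 1 = 0
Every reaction leaves W unchanged, so W is conserved and no simulation is needed: W(T) = W(0) = 30.41 + 10.56 + 33.75 = 74.72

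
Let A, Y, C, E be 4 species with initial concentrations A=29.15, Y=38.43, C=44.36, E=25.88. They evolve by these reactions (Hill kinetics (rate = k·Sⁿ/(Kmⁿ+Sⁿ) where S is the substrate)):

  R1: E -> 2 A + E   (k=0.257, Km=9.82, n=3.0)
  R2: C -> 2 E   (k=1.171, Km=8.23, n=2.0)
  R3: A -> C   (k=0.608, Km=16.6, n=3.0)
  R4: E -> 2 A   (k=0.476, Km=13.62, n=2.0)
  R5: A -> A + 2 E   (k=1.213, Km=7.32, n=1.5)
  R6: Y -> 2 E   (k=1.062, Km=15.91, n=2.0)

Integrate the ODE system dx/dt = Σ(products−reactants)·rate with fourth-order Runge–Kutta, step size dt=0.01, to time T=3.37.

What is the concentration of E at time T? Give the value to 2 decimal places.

RK4 with dt=0.01: 337 steps to T=3.37. Trajectory (selected grid times):
t=0.00: A=29.15 Y=38.43 C=44.36 E=25.88
t=0.37: A=29.42 Y=38.09 C=44.13 E=28.05
t=0.75: A=29.71 Y=37.75 C=43.90 E=30.26
t=1.12: A=30.00 Y=37.42 C=43.67 E=32.42
t=1.50: A=30.30 Y=37.08 C=43.44 E=34.63
t=1.87: A=30.60 Y=36.75 C=43.22 E=36.78
t=2.25: A=30.91 Y=36.41 C=42.99 E=38.98
t=2.62: A=31.22 Y=36.08 C=42.76 E=41.12
t=3.00: A=31.54 Y=35.74 C=42.54 E=43.32
t=3.37: A=31.86 Y=35.41 C=42.31 E=45.46
Read off E at T=3.37: 45.46

E at T = 45.46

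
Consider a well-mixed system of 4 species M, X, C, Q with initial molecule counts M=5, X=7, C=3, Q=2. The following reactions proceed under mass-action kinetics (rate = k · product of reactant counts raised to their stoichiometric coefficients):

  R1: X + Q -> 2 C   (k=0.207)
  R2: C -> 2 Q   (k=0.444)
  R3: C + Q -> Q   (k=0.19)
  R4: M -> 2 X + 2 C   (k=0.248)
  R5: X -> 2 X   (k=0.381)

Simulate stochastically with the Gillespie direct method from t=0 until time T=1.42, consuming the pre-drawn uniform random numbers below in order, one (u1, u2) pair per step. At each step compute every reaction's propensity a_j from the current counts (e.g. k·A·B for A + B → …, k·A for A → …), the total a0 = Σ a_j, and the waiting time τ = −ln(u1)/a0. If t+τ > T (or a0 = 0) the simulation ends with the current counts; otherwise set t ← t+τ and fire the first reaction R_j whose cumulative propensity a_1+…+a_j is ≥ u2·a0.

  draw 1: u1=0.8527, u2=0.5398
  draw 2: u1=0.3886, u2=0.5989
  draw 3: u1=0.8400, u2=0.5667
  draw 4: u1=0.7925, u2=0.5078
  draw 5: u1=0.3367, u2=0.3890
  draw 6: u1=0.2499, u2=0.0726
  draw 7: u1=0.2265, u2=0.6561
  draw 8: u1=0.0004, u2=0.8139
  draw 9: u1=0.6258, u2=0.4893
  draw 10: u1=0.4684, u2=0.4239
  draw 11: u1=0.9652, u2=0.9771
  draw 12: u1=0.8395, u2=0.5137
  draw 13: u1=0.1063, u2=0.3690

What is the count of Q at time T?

t=0.000: M=5 X=7 C=3 Q=2
Draw 1: a1=2.898, a2=1.332, a3=1.140, a4=1.240, a5=2.667, a0=9.277; τ=−ln(0.8527)/9.277=0.017 → t=0.017; u2·a0=0.5398·9.277=5.008; a1+a2=4.230 < 5.008 ≤ a1+…+a3=5.370 → R3 fires; M=5 X=7 C=2 Q=2
Draw 2: a1=2.898, a2=0.888, a3=0.760, a4=1.240, a5=2.667, a0=8.453; τ=−ln(0.3886)/8.453=0.112 → t=0.129; u2·a0=0.5989·8.453=5.063; a1+…+a3=4.546 < 5.063 ≤ a1+…+a4=5.786 → R4 fires; M=4 X=9 C=4 Q=2
Draw 3: a1=3.726, a2=1.776, a3=1.520, a4=0.992, a5=3.429, a0=11.443; τ=−ln(0.8400)/11.443=0.015 → t=0.144; u2·a0=0.5667·11.443=6.485; a1+a2=5.502 < 6.485 ≤ a1+…+a3=7.022 → R3 fires; M=4 X=9 C=3 Q=2
Draw 4: a1=3.726, a2=1.332, a3=1.140, a4=0.992, a5=3.429, a0=10.619; τ=−ln(0.7925)/10.619=0.022 → t=0.166; u2·a0=0.5078·10.619=5.392; a1+a2=5.058 < 5.392 ≤ a1+…+a3=6.198 → R3 fires; M=4 X=9 C=2 Q=2
Draw 5: a1=3.726, a2=0.888, a3=0.760, a4=0.992, a5=3.429, a0=9.795; τ=−ln(0.3367)/9.795=0.111 → t=0.277; u2·a0=0.3890·9.795=3.810; a1=3.726 < 3.810 ≤ a1+a2=4.614 → R2 fires; M=4 X=9 C=1 Q=4
Draw 6: a1=7.452, a2=0.444, a3=0.760, a4=0.992, a5=3.429, a0=13.077; τ=−ln(0.2499)/13.077=0.106 → t=0.383; u2·a0=0.0726·13.077=0.949 ≤ a1=7.452 → R1 fires; M=4 X=8 C=3 Q=3
Draw 7: a1=4.968, a2=1.332, a3=1.710, a4=0.992, a5=3.048, a0=12.050; τ=−ln(0.2265)/12.050=0.123 → t=0.507; u2·a0=0.6561·12.050=7.906; a1+a2=6.300 < 7.906 ≤ a1+…+a3=8.010 → R3 fires; M=4 X=8 C=2 Q=3
Draw 8: a1=4.968, a2=0.888, a3=1.140, a4=0.992, a5=3.048, a0=11.036; τ=−ln(0.0004)/11.036=0.709 → t=1.216; u2·a0=0.8139·11.036=8.982; a1+…+a4=7.988 < 8.982 ≤ a1+…+a5=11.036 → R5 fires; M=4 X=9 C=2 Q=3
Draw 9: a1=5.589, a2=0.888, a3=1.140, a4=0.992, a5=3.429, a0=12.038; τ=−ln(0.6258)/12.038=0.039 → t=1.254; u2·a0=0.4893·12.038=5.890; a1=5.589 < 5.890 ≤ a1+a2=6.477 → R2 fires; M=4 X=9 C=1 Q=5
Draw 10: a1=9.315, a2=0.444, a3=0.950, a4=0.992, a5=3.429, a0=15.130; τ=−ln(0.4684)/15.130=0.050 → t=1.305; u2·a0=0.4239·15.130=6.414 ≤ a1=9.315 → R1 fires; M=4 X=8 C=3 Q=4
Draw 11: a1=6.624, a2=1.332, a3=2.280, a4=0.992, a5=3.048, a0=14.276; τ=−ln(0.9652)/14.276=0.002 → t=1.307; u2·a0=0.9771·14.276=13.949; a1+…+a4=11.228 < 13.949 ≤ a1+…+a5=14.276 → R5 fires; M=4 X=9 C=3 Q=4
Draw 12: a1=7.452, a2=1.332, a3=2.280, a4=0.992, a5=3.429, a0=15.485; τ=−ln(0.8395)/15.485=0.011 → t=1.318; u2·a0=0.5137·15.485=7.955; a1=7.452 < 7.955 ≤ a1+a2=8.784 → R2 fires; M=4 X=9 C=2 Q=6
Draw 13: a1=11.178, a2=0.888, a3=2.280, a4=0.992, a5=3.429, a0=18.767; τ=−ln(0.1063)/18.767=0.119 → t=1.438 > T=1.42: stop.
Read off Q at T=1.42: 6

Q at T = 6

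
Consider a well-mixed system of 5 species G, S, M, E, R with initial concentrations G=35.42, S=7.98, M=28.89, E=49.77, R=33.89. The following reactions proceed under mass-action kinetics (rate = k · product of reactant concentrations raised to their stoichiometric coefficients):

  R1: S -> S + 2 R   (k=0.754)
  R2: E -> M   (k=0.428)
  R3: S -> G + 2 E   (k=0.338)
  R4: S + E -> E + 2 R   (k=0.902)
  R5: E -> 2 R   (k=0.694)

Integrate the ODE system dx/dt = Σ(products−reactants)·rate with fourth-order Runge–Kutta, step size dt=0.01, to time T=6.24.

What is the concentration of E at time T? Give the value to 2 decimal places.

E at T = 0.05

RK4 with dt=0.01: 624 steps to T=6.24. Trajectory (selected grid times):
t=0.00: G=35.42 S=7.98 M=28.89 E=49.77 R=33.89
t=0.69: G=35.48 S=0.00 M=39.15 E=23.01 R=83.26
t=1.39: G=35.48 S=0.00 M=43.92 E=10.49 R=98.74
t=2.08: G=35.48 S=0.00 M=46.08 E=4.84 R=105.74
t=2.77: G=35.48 S=0.00 M=47.07 E=2.23 R=108.96
t=3.47: G=35.48 S=0.00 M=47.53 E=1.02 R=110.46
t=4.16: G=35.48 S=0.00 M=47.74 E=0.47 R=111.14
t=4.85: G=35.48 S=0.00 M=47.84 E=0.22 R=111.45
t=5.55: G=35.48 S=0.00 M=47.88 E=0.10 R=111.60
t=6.24: G=35.48 S=0.00 M=47.90 E=0.05 R=111.66
Read off E at T=6.24: 0.05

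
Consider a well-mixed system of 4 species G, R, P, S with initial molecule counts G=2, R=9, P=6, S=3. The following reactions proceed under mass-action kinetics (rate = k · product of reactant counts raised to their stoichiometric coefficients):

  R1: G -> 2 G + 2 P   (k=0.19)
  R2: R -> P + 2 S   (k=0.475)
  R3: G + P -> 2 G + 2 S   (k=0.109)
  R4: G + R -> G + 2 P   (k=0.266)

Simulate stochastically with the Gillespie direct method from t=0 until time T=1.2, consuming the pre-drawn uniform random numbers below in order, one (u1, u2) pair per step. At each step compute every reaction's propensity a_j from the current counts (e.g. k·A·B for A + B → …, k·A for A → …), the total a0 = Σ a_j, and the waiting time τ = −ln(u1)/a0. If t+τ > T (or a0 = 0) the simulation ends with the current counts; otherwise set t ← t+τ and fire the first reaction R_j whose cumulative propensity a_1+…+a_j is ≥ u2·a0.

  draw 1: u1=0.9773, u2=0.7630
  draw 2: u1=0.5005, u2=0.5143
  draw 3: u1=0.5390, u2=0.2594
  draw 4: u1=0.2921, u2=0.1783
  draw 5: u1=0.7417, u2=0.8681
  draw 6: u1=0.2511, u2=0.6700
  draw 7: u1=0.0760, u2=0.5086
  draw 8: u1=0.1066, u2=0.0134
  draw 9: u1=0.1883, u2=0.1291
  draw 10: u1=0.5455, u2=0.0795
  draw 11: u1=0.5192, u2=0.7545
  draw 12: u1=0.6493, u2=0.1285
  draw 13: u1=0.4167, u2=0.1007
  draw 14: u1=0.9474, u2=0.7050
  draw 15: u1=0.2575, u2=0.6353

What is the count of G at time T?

t=0.000: G=2 R=9 P=6 S=3
Draw 1: a1=0.380, a2=4.275, a3=1.308, a4=4.788, a0=10.751; τ=−ln(0.9773)/10.751=0.002 → t=0.002; u2·a0=0.7630·10.751=8.203; a1+…+a3=5.963 < 8.203 ≤ a1+…+a4=10.751 → R4 fires; G=2 R=8 P=8 S=3
Draw 2: a1=0.380, a2=3.800, a3=1.744, a4=4.256, a0=10.180; τ=−ln(0.5005)/10.180=0.068 → t=0.070; u2·a0=0.5143·10.180=5.236; a1+a2=4.180 < 5.236 ≤ a1+…+a3=5.924 → R3 fires; G=3 R=8 P=7 S=5
Draw 3: a1=0.570, a2=3.800, a3=2.289, a4=6.384, a0=13.043; τ=−ln(0.5390)/13.043=0.047 → t=0.118; u2·a0=0.2594·13.043=3.383; a1=0.570 < 3.383 ≤ a1+a2=4.370 → R2 fires; G=3 R=7 P=8 S=7
Draw 4: a1=0.570, a2=3.325, a3=2.616, a4=5.586, a0=12.097; τ=−ln(0.2921)/12.097=0.102 → t=0.219; u2·a0=0.1783·12.097=2.157; a1=0.570 < 2.157 ≤ a1+a2=3.895 → R2 fires; G=3 R=6 P=9 S=9
Draw 5: a1=0.570, a2=2.850, a3=2.943, a4=4.788, a0=11.151; τ=−ln(0.7417)/11.151=0.027 → t=0.246; u2·a0=0.8681·11.151=9.680; a1+…+a3=6.363 < 9.680 ≤ a1+…+a4=11.151 → R4 fires; G=3 R=5 P=11 S=9
Draw 6: a1=0.570, a2=2.375, a3=3.597, a4=3.990, a0=10.532; τ=−ln(0.2511)/10.532=0.131 → t=0.377; u2·a0=0.6700·10.532=7.056; a1+…+a3=6.542 < 7.056 ≤ a1+…+a4=10.532 → R4 fires; G=3 R=4 P=13 S=9
Draw 7: a1=0.570, a2=1.900, a3=4.251, a4=3.192, a0=9.913; τ=−ln(0.0760)/9.913=0.260 → t=0.637; u2·a0=0.5086·9.913=5.042; a1+a2=2.470 < 5.042 ≤ a1+…+a3=6.721 → R3 fires; G=4 R=4 P=12 S=11
Draw 8: a1=0.760, a2=1.900, a3=5.232, a4=4.256, a0=12.148; τ=−ln(0.1066)/12.148=0.184 → t=0.821; u2·a0=0.0134·12.148=0.163 ≤ a1=0.760 → R1 fires; G=5 R=4 P=14 S=11
Draw 9: a1=0.950, a2=1.900, a3=7.630, a4=5.320, a0=15.800; τ=−ln(0.1883)/15.800=0.106 → t=0.927; u2·a0=0.1291·15.800=2.040; a1=0.950 < 2.040 ≤ a1+a2=2.850 → R2 fires; G=5 R=3 P=15 S=13
Draw 10: a1=0.950, a2=1.425, a3=8.175, a4=3.990, a0=14.540; τ=−ln(0.5455)/14.540=0.042 → t=0.969; u2·a0=0.0795·14.540=1.156; a1=0.950 < 1.156 ≤ a1+a2=2.375 → R2 fires; G=5 R=2 P=16 S=15
Draw 11: a1=0.950, a2=0.950, a3=8.720, a4=2.660, a0=13.280; τ=−ln(0.5192)/13.280=0.049 → t=1.018; u2·a0=0.7545·13.280=10.020; a1+a2=1.900 < 10.020 ≤ a1+…+a3=10.620 → R3 fires; G=6 R=2 P=15 S=17
Draw 12: a1=1.140, a2=0.950, a3=9.810, a4=3.192, a0=15.092; τ=−ln(0.6493)/15.092=0.029 → t=1.047; u2·a0=0.1285·15.092=1.939; a1=1.140 < 1.939 ≤ a1+a2=2.090 → R2 fires; G=6 R=1 P=16 S=19
Draw 13: a1=1.140, a2=0.475, a3=10.464, a4=1.596, a0=13.675; τ=−ln(0.4167)/13.675=0.064 → t=1.111; u2·a0=0.1007·13.675=1.377; a1=1.140 < 1.377 ≤ a1+a2=1.615 → R2 fires; G=6 R=0 P=17 S=21
Draw 14: a1=1.140, a2=0.000, a3=11.118, a4=0.000, a0=12.258; τ=−ln(0.9474)/12.258=0.004 → t=1.115; u2·a0=0.7050·12.258=8.642; a1+a2=1.140 < 8.642 ≤ a1+…+a3=12.258 → R3 fires; G=7 R=0 P=16 S=23
Draw 15: a1=1.330, a2=0.000, a3=12.208, a4=0.000, a0=13.538; τ=−ln(0.2575)/13.538=0.100 → t=1.215 > T=1.2: stop.
Read off G at T=1.2: 7

G at T = 7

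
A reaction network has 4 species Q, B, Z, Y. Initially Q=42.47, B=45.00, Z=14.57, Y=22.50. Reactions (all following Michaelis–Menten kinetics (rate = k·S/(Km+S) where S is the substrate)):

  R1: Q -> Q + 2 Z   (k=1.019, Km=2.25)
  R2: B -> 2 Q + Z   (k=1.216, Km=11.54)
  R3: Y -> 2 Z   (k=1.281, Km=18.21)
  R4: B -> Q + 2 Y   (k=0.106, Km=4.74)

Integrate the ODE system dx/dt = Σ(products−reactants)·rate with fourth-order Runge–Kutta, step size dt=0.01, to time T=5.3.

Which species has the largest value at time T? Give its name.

Dominant species at T: Q

RK4 with dt=0.01: 530 steps to T=5.3. Trajectory (selected grid times):
t=0.00: Q=42.47 B=45.00 Z=14.57 Y=22.50
t=0.59: Q=43.67 B=44.37 Z=17.12 Y=22.20
t=1.18: Q=44.86 B=43.75 Z=19.66 Y=21.90
t=1.77: Q=46.05 B=43.13 Z=22.19 Y=21.60
t=2.36: Q=47.24 B=42.50 Z=24.72 Y=21.30
t=2.94: Q=48.40 B=41.89 Z=27.20 Y=21.01
t=3.53: Q=49.58 B=41.28 Z=29.72 Y=20.72
t=4.12: Q=50.75 B=40.66 Z=32.23 Y=20.43
t=4.71: Q=51.93 B=40.05 Z=34.74 Y=20.15
t=5.30: Q=53.09 B=39.44 Z=37.24 Y=19.86
At T=5.3: Q=53.09 B=39.44 Z=37.24 Y=19.86; the largest is Q.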